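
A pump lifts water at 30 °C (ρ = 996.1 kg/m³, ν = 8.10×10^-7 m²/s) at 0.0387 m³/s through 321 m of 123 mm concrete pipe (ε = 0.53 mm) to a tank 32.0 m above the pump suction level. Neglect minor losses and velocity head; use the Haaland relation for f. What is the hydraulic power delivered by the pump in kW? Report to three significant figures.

V = 4Q/(πD²) = 3.257 m/s; Re = 4.95×10^5; ε/D = 0.00431; f = 0.02930
h_f = f(L/D)V²/2g = 41.34 m
Total head H = z + h_f = 32.0 + 41.34 = 73.34 m
P_hyd = ρgQH = 996.1·9.81·0.0387·73.34 = 27.73 kW

P_hyd ≈ 27.7 kW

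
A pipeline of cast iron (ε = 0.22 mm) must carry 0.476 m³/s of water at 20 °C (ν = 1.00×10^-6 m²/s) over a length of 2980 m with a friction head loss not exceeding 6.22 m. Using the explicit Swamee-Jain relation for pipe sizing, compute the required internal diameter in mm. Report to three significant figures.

Swamee-Jain (Type III): D = 0.66·[ε^1.25·(LQ²/(gh_f))^4.75 + ν·Q^9.4·(L/(gh_f))^5.2]^0.04
LQ²/(gh_f) = 11.07; L/(gh_f) = 48.84
Term 1 = ε^1.25·(…)^4.75 = 2.44; Term 2 = ν·Q^9.4·(…)^5.2 = 0.564
D = 0.66·(2.44 + 0.564)^0.04 = 0.6897 m = 690 mm
Check: V = 1.27 m/s, Re = 8.79×10^5, f = 0.01601, h_f = 5.73 m ≈ 6.22 m ✓

D ≈ 690 mm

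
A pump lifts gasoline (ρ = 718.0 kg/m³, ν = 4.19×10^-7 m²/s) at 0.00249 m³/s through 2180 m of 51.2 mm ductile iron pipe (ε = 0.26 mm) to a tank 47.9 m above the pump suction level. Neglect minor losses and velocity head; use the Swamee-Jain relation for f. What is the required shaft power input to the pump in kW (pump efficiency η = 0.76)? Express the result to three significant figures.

P_shaft ≈ 3.40 kW

V = 4Q/(πD²) = 1.209 m/s; Re = 1.48×10^5; ε/D = 0.00508; f = 0.03135
h_f = f(L/D)V²/2g = 99.51 m
Total head H = z + h_f = 47.9 + 99.51 = 147.4 m
P_hyd = ρgQH = 718.0·9.81·0.00249·147.4 = 2.585 kW
P_shaft = P_hyd/η = 2.585/0.76 = 3.402 kW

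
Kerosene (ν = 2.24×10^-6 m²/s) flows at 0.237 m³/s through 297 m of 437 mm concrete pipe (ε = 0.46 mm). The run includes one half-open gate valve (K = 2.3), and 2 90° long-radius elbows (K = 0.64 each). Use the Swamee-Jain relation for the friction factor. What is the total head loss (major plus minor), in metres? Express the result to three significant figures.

V = 4Q/(πD²) = 1.580 m/s; V²/2g = 0.1273 m
Re = 3.08×10^5, ε/D = 0.00105 → f = 0.02094 (Swamee-Jain)
Major: h_f = f(L/D)·V²/2g = 0.02094·679.6·0.1273 = 1.811 m
Minor: ΣK = 3.58; h_m = ΣK·V²/2g = 0.4556 m
Total H_L = 1.811 + 0.4556 = 2.267 m

H_L ≈ 2.27 m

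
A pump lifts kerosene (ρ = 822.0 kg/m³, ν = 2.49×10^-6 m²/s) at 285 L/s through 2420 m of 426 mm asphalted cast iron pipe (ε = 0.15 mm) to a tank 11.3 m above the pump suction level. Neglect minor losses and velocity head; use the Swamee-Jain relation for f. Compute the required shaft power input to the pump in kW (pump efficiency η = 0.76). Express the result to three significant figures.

V = 4Q/(πD²) = 2.000 m/s; Re = 3.42×10^5; ε/D = 3.52×10^-4; f = 0.01723
h_f = f(L/D)V²/2g = 19.95 m
Total head H = z + h_f = 11.3 + 19.95 = 31.25 m
P_hyd = ρgQH = 822.0·9.81·0.285·31.25 = 71.81 kW
P_shaft = P_hyd/η = 71.81/0.76 = 94.49 kW

P_shaft ≈ 94.5 kW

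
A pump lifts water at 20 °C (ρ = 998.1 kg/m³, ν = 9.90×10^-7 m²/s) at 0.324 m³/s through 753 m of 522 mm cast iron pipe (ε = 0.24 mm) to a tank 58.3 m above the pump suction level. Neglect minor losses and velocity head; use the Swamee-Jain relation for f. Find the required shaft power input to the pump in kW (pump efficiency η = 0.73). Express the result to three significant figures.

V = 4Q/(πD²) = 1.514 m/s; Re = 7.98×10^5; ε/D = 4.60×10^-4; f = 0.01716
h_f = f(L/D)V²/2g = 2.891 m
Total head H = z + h_f = 58.3 + 2.891 = 61.19 m
P_hyd = ρgQH = 998.1·9.81·0.324·61.19 = 194.1 kW
P_shaft = P_hyd/η = 194.1/0.73 = 265.9 kW

P_shaft ≈ 266 kW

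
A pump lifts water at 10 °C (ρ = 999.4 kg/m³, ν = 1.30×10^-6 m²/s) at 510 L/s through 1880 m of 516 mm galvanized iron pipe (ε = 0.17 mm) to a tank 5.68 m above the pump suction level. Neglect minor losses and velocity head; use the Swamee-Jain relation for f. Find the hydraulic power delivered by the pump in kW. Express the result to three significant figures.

V = 4Q/(πD²) = 2.439 m/s; Re = 9.68×10^5; ε/D = 3.29×10^-4; f = 0.01603
h_f = f(L/D)V²/2g = 17.71 m
Total head H = z + h_f = 5.68 + 17.71 = 23.39 m
P_hyd = ρgQH = 999.4·9.81·0.510·23.39 = 117.0 kW

P_hyd ≈ 117 kW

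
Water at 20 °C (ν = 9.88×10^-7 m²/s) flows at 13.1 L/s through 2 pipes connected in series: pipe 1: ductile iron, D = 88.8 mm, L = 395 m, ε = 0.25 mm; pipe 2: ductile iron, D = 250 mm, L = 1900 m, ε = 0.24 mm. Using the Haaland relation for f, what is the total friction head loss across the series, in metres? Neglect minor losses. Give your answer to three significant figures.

H ≈ 27.4 m

Pipe 1: V = 2.115 m/s, Re = 1.90×10^5, ε/D = 0.00282, f = 0.02641, h_1 = f(L/D)V²/2g = 26.79 m
Pipe 2: V = 0.2669 m/s, Re = 6.75×10^4, ε/D = 9.60×10^-4, f = 0.02274, h_2 = f(L/D)V²/2g = 0.6272 m
Series → Q common, losses add: H = Σh = 27.42 m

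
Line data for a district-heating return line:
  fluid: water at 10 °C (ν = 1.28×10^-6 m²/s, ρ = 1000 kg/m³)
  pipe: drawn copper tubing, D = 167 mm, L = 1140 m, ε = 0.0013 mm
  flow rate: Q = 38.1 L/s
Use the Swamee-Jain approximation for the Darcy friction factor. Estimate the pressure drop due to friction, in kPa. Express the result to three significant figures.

Δp ≈ 157 kPa

V = 4Q/(πD²) = 4·0.0381/(π·0.167²) = 1.739 m/s
Re = VD/ν = 1.739·0.167/1.28×10^-6 = 2.27×10^5 → turbulent
ε/D = 0.0013/167 = 7.78×10^-6
Swamee-Jain: f = 0.01523
h_f = f(L/D)V²/(2g) = 0.01523·(1140/0.167)·1.739²/(2·9.81) = 16.04 m
Δp = ρg·h_f = 1000·9.81·16.04 = 157.3 kPa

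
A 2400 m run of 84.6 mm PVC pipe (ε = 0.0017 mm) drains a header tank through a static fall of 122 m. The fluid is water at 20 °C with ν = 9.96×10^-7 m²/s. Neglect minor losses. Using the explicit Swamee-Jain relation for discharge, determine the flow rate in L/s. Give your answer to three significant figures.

Q ≈ 13.0 L/s

Swamee-Jain (Type II): Q = -0.965·√(gD⁵h_f/L)·ln[ε/(3.7D) + √(3.17ν²L/(gD³h_f))]
√(gD⁵h_f/L) = √(9.81·0.0846⁵·122/2400) = 0.001470
ε/(3.7D) = 5.43×10^-6; √(3.17ν²L/(gD³h_f)) = 1.02×10^-4
Q = -0.965·0.001470·ln(1.075×10^-4) = 0.01296 m³/s
Check: V = 2.31 m/s, Re = 1.96×10^5, f = 0.01578, h_f = 121 m ≈ 122 m ✓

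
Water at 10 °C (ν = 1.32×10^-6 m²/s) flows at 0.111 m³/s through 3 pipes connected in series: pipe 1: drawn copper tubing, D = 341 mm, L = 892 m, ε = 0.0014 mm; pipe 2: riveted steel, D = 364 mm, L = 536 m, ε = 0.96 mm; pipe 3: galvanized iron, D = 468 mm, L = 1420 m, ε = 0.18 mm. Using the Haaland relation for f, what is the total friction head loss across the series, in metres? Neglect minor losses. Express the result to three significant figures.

H ≈ 6.15 m

Pipe 1: V = 1.215 m/s, Re = 3.14×10^5, ε/D = 4.11×10^-6, f = 0.01425, h_1 = f(L/D)V²/2g = 2.807 m
Pipe 2: V = 1.067 m/s, Re = 2.94×10^5, ε/D = 0.00264, f = 0.02574, h_2 = f(L/D)V²/2g = 2.198 m
Pipe 3: V = 0.6453 m/s, Re = 2.29×10^5, ε/D = 3.85×10^-4, f = 0.01777, h_3 = f(L/D)V²/2g = 1.145 m
Series → Q common, losses add: H = Σh = 6.150 m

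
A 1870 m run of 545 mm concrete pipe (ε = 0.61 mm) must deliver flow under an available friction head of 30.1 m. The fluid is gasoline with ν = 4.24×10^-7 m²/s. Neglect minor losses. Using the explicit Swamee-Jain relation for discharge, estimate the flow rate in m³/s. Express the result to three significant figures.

Swamee-Jain (Type II): Q = -0.965·√(gD⁵h_f/L)·ln[ε/(3.7D) + √(3.17ν²L/(gD³h_f))]
√(gD⁵h_f/L) = √(9.81·0.545⁵·30.1/1870) = 0.08713
ε/(3.7D) = 3.03×10^-4; √(3.17ν²L/(gD³h_f)) = 4.72×10^-6
Q = -0.965·0.08713·ln(3.072×10^-4) = 0.6801 m³/s
Check: V = 2.92 m/s, Re = 3.75×10^6, f = 0.02030, h_f = 30.2 m ≈ 30.1 m ✓

Q ≈ 0.680 m³/s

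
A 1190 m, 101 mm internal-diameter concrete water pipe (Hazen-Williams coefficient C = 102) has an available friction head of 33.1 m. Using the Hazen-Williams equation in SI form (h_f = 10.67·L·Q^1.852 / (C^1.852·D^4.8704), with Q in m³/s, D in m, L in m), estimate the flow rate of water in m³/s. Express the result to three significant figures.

Q ≈ 0.00988 m³/s

Rearranging: Q = [h_f·C^1.852·D^4.8704 / (10.67·L)]^(1/1.852)
Q = [33.1·102^1.852·0.101^4.8704 / (10.67·1190)]^0.540 = 0.009885 m³/s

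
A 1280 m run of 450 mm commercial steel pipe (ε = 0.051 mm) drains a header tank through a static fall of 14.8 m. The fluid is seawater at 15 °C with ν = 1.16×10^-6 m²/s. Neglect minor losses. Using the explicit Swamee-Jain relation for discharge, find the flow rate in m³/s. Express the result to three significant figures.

Q ≈ 0.436 m³/s

Swamee-Jain (Type II): Q = -0.965·√(gD⁵h_f/L)·ln[ε/(3.7D) + √(3.17ν²L/(gD³h_f))]
√(gD⁵h_f/L) = √(9.81·0.450⁵·14.8/1280) = 0.04575
ε/(3.7D) = 3.06×10^-5; √(3.17ν²L/(gD³h_f)) = 2.03×10^-5
Q = -0.965·0.04575·ln(5.095×10^-5) = 0.4364 m³/s
Check: V = 2.74 m/s, Re = 1.06×10^6, f = 0.01363, h_f = 14.9 m ≈ 14.8 m ✓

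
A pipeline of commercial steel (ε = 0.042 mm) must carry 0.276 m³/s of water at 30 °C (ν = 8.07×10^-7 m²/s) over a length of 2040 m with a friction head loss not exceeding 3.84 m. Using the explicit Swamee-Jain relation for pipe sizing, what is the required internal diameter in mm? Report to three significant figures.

D ≈ 543 mm

Swamee-Jain (Type III): D = 0.66·[ε^1.25·(LQ²/(gh_f))^4.75 + ν·Q^9.4·(L/(gh_f))^5.2]^0.04
LQ²/(gh_f) = 4.125; L/(gh_f) = 54.15
Term 1 = ε^1.25·(…)^4.75 = 0.00283; Term 2 = ν·Q^9.4·(…)^5.2 = 0.00464
D = 0.66·(0.00283 + 0.00464)^0.04 = 0.5426 m = 543 mm
Check: V = 1.19 m/s, Re = 8.03×10^5, f = 0.01345, h_f = 3.67 m ≈ 3.84 m ✓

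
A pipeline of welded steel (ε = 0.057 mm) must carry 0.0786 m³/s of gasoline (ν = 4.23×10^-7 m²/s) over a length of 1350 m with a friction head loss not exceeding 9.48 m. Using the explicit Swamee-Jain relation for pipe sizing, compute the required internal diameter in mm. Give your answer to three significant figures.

D ≈ 259 mm

Swamee-Jain (Type III): D = 0.66·[ε^1.25·(LQ²/(gh_f))^4.75 + ν·Q^9.4·(L/(gh_f))^5.2]^0.04
LQ²/(gh_f) = 0.08968; L/(gh_f) = 14.52
Term 1 = ε^1.25·(…)^4.75 = 5.25×10^-11; Term 2 = ν·Q^9.4·(…)^5.2 = 1.93×10^-11
D = 0.66·(5.25×10^-11 + 1.93×10^-11)^0.04 = 0.2593 m = 259 mm
Check: V = 1.49 m/s, Re = 9.12×10^5, f = 0.01506, h_f = 8.85 m ≈ 9.48 m ✓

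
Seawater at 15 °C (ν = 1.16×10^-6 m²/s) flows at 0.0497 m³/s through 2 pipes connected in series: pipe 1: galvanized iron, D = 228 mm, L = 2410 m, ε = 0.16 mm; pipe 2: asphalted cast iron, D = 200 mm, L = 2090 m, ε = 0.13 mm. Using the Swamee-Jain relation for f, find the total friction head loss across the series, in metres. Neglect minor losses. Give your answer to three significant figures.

Pipe 1: V = 1.217 m/s, Re = 2.39×10^5, ε/D = 7.02×10^-4, f = 0.01967, h_1 = f(L/D)V²/2g = 15.71 m
Pipe 2: V = 1.582 m/s, Re = 2.73×10^5, ε/D = 6.50×10^-4, f = 0.01925, h_2 = f(L/D)V²/2g = 25.67 m
Series → Q common, losses add: H = Σh = 41.37 m

H ≈ 41.4 m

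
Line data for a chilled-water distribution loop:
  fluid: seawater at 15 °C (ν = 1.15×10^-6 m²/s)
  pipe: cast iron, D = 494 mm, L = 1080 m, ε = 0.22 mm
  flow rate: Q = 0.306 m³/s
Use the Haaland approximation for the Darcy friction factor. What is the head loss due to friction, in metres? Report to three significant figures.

V = 4Q/(πD²) = 4·0.306/(π·0.494²) = 1.597 m/s
Re = VD/ν = 1.597·0.494/1.15×10^-6 = 6.86×10^5 → turbulent
ε/D = 0.22/494 = 4.45×10^-4
Haaland: f = 0.01699
h_f = f(L/D)V²/(2g) = 0.01699·(1080/0.494)·1.597²/(2·9.81) = 4.825 m

h_f ≈ 4.83 m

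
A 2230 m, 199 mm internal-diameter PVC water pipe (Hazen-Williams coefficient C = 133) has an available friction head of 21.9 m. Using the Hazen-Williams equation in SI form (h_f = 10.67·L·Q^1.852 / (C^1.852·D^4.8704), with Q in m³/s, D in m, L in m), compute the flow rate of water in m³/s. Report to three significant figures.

Q ≈ 0.0437 m³/s

Rearranging: Q = [h_f·C^1.852·D^4.8704 / (10.67·L)]^(1/1.852)
Q = [21.9·133^1.852·0.199^4.8704 / (10.67·2230)]^0.540 = 0.04372 m³/s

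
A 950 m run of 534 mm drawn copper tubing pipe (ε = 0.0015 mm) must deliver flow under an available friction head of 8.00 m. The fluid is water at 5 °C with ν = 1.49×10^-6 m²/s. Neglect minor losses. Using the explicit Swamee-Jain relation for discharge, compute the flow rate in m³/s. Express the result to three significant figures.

Q ≈ 0.614 m³/s

Swamee-Jain (Type II): Q = -0.965·√(gD⁵h_f/L)·ln[ε/(3.7D) + √(3.17ν²L/(gD³h_f))]
√(gD⁵h_f/L) = √(9.81·0.534⁵·8.00/950) = 0.05989
ε/(3.7D) = 7.59×10^-7; √(3.17ν²L/(gD³h_f)) = 2.37×10^-5
Q = -0.965·0.05989·ln(2.441×10^-5) = 0.6138 m³/s
Check: V = 2.74 m/s, Re = 9.82×10^5, f = 0.01171, h_f = 7.98 m ≈ 8.00 m ✓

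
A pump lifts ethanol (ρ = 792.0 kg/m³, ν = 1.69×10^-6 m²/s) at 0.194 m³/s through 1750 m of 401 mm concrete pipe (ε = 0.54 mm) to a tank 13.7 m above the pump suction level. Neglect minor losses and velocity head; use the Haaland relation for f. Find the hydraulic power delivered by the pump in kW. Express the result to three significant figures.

V = 4Q/(πD²) = 1.536 m/s; Re = 3.64×10^5; ε/D = 0.00135; f = 0.02176
h_f = f(L/D)V²/2g = 11.42 m
Total head H = z + h_f = 13.7 + 11.42 = 25.12 m
P_hyd = ρgQH = 792.0·9.81·0.194·25.12 = 37.86 kW

P_hyd ≈ 37.9 kW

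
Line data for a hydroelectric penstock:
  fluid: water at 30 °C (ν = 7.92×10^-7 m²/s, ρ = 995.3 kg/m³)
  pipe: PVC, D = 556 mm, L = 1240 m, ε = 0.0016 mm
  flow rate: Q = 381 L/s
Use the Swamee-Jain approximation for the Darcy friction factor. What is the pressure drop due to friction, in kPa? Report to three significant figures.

Δp ≈ 31.4 kPa

V = 4Q/(πD²) = 4·0.381/(π·0.556²) = 1.569 m/s
Re = VD/ν = 1.569·0.556/7.92×10^-7 = 1.10×10^6 → turbulent
ε/D = 0.0016/556 = 2.88×10^-6
Swamee-Jain: f = 0.01150
h_f = f(L/D)V²/(2g) = 0.01150·(1240/0.556)·1.569²/(2·9.81) = 3.218 m
Δp = ρg·h_f = 995.3·9.81·3.218 = 31.42 kPa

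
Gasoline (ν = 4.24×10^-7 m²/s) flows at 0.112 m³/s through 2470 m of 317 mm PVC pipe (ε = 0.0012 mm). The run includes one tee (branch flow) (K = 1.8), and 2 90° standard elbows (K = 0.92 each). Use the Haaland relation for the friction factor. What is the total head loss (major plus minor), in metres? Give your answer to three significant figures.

H_L ≈ 9.60 m

V = 4Q/(πD²) = 1.419 m/s; V²/2g = 0.1026 m
Re = 1.06×10^6, ε/D = 3.79×10^-6 → f = 0.01154 (Haaland)
Major: h_f = f(L/D)·V²/2g = 0.01154·7792·0.1026 = 9.227 m
Minor: ΣK = 3.64; h_m = ΣK·V²/2g = 0.3736 m
Total H_L = 9.227 + 0.3736 = 9.601 m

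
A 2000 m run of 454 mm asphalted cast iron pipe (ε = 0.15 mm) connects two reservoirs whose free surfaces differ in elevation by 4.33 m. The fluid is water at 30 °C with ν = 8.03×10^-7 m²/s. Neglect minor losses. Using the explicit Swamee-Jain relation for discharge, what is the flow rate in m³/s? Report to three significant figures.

Swamee-Jain (Type II): Q = -0.965·√(gD⁵h_f/L)·ln[ε/(3.7D) + √(3.17ν²L/(gD³h_f))]
√(gD⁵h_f/L) = √(9.81·0.454⁵·4.33/2000) = 0.02024
ε/(3.7D) = 8.93×10^-5; √(3.17ν²L/(gD³h_f)) = 3.21×10^-5
Q = -0.965·0.02024·ln(1.214×10^-4) = 0.1761 m³/s
Check: V = 1.09 m/s, Re = 6.15×10^5, f = 0.01640, h_f = 4.36 m ≈ 4.33 m ✓

Q ≈ 0.176 m³/s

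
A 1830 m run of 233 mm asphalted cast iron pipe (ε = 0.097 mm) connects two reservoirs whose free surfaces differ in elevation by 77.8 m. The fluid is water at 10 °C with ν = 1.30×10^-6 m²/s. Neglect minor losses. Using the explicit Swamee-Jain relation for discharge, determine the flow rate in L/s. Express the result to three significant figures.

Swamee-Jain (Type II): Q = -0.965·√(gD⁵h_f/L)·ln[ε/(3.7D) + √(3.17ν²L/(gD³h_f))]
√(gD⁵h_f/L) = √(9.81·0.233⁵·77.8/1830) = 0.01692
ε/(3.7D) = 1.13×10^-4; √(3.17ν²L/(gD³h_f)) = 3.19×10^-5
Q = -0.965·0.01692·ln(1.444×10^-4) = 0.1444 m³/s
Check: V = 3.39 m/s, Re = 6.07×10^5, f = 0.01705, h_f = 78.3 m ≈ 77.8 m ✓

Q ≈ 144 L/s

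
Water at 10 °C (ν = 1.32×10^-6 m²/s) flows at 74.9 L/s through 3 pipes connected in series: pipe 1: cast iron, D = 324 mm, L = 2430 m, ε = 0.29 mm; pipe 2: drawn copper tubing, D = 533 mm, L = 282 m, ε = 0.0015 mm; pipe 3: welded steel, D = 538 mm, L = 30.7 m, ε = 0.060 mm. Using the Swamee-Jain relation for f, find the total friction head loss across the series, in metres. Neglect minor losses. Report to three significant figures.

H ≈ 6.56 m

Pipe 1: V = 0.9085 m/s, Re = 2.23×10^5, ε/D = 8.95×10^-4, f = 0.02063, h_1 = f(L/D)V²/2g = 6.507 m
Pipe 2: V = 0.3357 m/s, Re = 1.36×10^5, ε/D = 2.81×10^-6, f = 0.01680, h_2 = f(L/D)V²/2g = 0.05105 m
Pipe 3: V = 0.3295 m/s, Re = 1.34×10^5, ε/D = 1.12×10^-4, f = 0.01758, h_3 = f(L/D)V²/2g = 0.005550 m
Series → Q common, losses add: H = Σh = 6.564 m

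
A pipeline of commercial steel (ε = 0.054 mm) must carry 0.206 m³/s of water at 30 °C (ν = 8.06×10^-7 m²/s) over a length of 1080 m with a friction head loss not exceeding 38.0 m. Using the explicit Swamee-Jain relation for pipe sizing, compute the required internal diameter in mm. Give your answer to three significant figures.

D ≈ 274 mm

Swamee-Jain (Type III): D = 0.66·[ε^1.25·(LQ²/(gh_f))^4.75 + ν·Q^9.4·(L/(gh_f))^5.2]^0.04
LQ²/(gh_f) = 0.1229; L/(gh_f) = 2.897
Term 1 = ε^1.25·(…)^4.75 = 2.20×10^-10; Term 2 = ν·Q^9.4·(…)^5.2 = 7.23×10^-11
D = 0.66·(2.20×10^-10 + 7.23×10^-11)^0.04 = 0.2743 m = 274 mm
Check: V = 3.49 m/s, Re = 1.19×10^6, f = 0.01460, h_f = 35.6 m ≈ 38.0 m ✓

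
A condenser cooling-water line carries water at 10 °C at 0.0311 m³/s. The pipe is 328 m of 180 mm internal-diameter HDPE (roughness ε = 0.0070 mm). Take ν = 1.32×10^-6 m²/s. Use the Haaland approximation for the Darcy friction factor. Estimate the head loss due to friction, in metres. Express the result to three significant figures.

V = 4Q/(πD²) = 4·0.0311/(π·0.180²) = 1.222 m/s
Re = VD/ν = 1.222·0.180/1.32×10^-6 = 1.67×10^5 → turbulent
ε/D = 0.0070/180 = 3.89×10^-5
Haaland: f = 0.01629
h_f = f(L/D)V²/(2g) = 0.01629·(328/0.180)·1.222²/(2·9.81) = 2.260 m

h_f ≈ 2.26 m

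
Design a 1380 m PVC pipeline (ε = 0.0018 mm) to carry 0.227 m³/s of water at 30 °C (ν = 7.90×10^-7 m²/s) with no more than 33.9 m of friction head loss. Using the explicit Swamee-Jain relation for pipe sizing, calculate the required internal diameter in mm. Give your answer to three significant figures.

D ≈ 290 mm

Swamee-Jain (Type III): D = 0.66·[ε^1.25·(LQ²/(gh_f))^4.75 + ν·Q^9.4·(L/(gh_f))^5.2]^0.04
LQ²/(gh_f) = 0.2138; L/(gh_f) = 4.150
Term 1 = ε^1.25·(…)^4.75 = 4.33×10^-11; Term 2 = ν·Q^9.4·(…)^5.2 = 1.14×10^-9
D = 0.66·(4.33×10^-11 + 1.14×10^-9)^0.04 = 0.2901 m = 290 mm
Check: V = 3.43 m/s, Re = 1.26×10^6, f = 0.01135, h_f = 32.5 m ≈ 33.9 m ✓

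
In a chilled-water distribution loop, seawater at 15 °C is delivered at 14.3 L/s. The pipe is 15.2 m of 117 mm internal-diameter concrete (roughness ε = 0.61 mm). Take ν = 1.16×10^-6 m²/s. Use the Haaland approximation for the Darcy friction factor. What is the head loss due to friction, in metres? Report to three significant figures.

V = 4Q/(πD²) = 4·0.0143/(π·0.117²) = 1.330 m/s
Re = VD/ν = 1.330·0.117/1.16×10^-6 = 1.34×10^5 → turbulent
ε/D = 0.61/117 = 0.00521
Haaland: f = 0.03144
h_f = f(L/D)V²/(2g) = 0.03144·(15.2/0.117)·1.330²/(2·9.81) = 0.3683 m

h_f ≈ 0.368 m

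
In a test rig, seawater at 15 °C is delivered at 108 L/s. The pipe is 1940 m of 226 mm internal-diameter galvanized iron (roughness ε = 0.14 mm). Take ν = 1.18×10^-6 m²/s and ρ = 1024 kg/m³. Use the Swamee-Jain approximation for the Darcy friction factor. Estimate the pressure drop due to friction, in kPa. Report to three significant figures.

Δp ≈ 588 kPa

V = 4Q/(πD²) = 4·0.108/(π·0.226²) = 2.692 m/s
Re = VD/ν = 2.692·0.226/1.18×10^-6 = 5.16×10^5 → turbulent
ε/D = 0.14/226 = 6.19×10^-4
Swamee-Jain: f = 0.01846
h_f = f(L/D)V²/(2g) = 0.01846·(1940/0.226)·2.692²/(2·9.81) = 58.54 m
Δp = ρg·h_f = 1024·9.81·58.54 = 588.1 kPa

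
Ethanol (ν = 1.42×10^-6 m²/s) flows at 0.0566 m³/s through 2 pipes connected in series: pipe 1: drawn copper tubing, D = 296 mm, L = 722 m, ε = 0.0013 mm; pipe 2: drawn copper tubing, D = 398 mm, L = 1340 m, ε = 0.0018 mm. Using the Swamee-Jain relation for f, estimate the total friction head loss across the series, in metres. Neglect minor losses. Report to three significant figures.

H ≈ 1.95 m

Pipe 1: V = 0.8225 m/s, Re = 1.71×10^5, ε/D = 4.39×10^-6, f = 0.01605, h_1 = f(L/D)V²/2g = 1.350 m
Pipe 2: V = 0.4549 m/s, Re = 1.28×10^5, ε/D = 4.52×10^-6, f = 0.01702, h_2 = f(L/D)V²/2g = 0.6045 m
Series → Q common, losses add: H = Σh = 1.954 m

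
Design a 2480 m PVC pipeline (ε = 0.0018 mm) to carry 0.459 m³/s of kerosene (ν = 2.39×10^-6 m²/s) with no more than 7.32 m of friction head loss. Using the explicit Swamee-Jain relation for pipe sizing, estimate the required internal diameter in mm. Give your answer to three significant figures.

D ≈ 613 mm

Swamee-Jain (Type III): D = 0.66·[ε^1.25·(LQ²/(gh_f))^4.75 + ν·Q^9.4·(L/(gh_f))^5.2]^0.04
LQ²/(gh_f) = 7.276; L/(gh_f) = 34.54
Term 1 = ε^1.25·(…)^4.75 = 8.19×10^-4; Term 2 = ν·Q^9.4·(…)^5.2 = 0.158
D = 0.66·(8.19×10^-4 + 0.158)^0.04 = 0.6132 m = 613 mm
Check: V = 1.55 m/s, Re = 3.99×10^5, f = 0.01368, h_f = 6.81 m ≈ 7.32 m ✓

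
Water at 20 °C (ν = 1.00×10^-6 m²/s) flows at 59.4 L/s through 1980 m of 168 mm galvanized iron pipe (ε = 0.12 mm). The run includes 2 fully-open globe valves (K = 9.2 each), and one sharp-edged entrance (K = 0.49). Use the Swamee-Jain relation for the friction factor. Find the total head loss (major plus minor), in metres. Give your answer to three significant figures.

V = 4Q/(πD²) = 2.680 m/s; V²/2g = 0.3660 m
Re = 4.50×10^5, ε/D = 7.14×10^-4 → f = 0.01908 (Swamee-Jain)
Major: h_f = f(L/D)·V²/2g = 0.01908·11786·0.3660 = 82.29 m
Minor: ΣK = 18.9; h_m = ΣK·V²/2g = 6.913 m
Total H_L = 82.29 + 6.913 = 89.20 m

H_L ≈ 89.2 m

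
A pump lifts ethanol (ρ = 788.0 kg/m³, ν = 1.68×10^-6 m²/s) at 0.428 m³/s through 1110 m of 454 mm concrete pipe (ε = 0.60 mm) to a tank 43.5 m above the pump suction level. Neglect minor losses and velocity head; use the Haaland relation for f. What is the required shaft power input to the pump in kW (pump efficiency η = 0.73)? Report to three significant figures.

V = 4Q/(πD²) = 2.644 m/s; Re = 7.14×10^5; ε/D = 0.00132; f = 0.02138
h_f = f(L/D)V²/2g = 18.63 m
Total head H = z + h_f = 43.5 + 18.63 = 62.13 m
P_hyd = ρgQH = 788.0·9.81·0.428·62.13 = 205.6 kW
P_shaft = P_hyd/η = 205.6/0.73 = 281.6 kW

P_shaft ≈ 282 kW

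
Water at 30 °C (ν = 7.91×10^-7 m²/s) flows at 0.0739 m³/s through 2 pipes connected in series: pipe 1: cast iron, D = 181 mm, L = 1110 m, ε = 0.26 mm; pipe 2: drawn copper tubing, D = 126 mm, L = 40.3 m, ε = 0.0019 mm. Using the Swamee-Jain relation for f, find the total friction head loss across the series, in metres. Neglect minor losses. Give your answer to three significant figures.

Pipe 1: V = 2.872 m/s, Re = 6.57×10^5, ε/D = 0.00144, f = 0.02195, h_1 = f(L/D)V²/2g = 56.58 m
Pipe 2: V = 5.927 m/s, Re = 9.44×10^5, ε/D = 1.51×10^-5, f = 0.01207, h_2 = f(L/D)V²/2g = 6.913 m
Series → Q common, losses add: H = Σh = 63.50 m

H ≈ 63.5 m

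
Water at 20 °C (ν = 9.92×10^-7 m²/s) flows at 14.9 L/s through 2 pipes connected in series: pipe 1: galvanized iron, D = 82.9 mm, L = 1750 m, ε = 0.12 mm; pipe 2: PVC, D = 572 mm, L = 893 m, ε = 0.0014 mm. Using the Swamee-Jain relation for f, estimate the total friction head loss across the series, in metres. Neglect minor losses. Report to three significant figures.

Pipe 1: V = 2.760 m/s, Re = 2.31×10^5, ε/D = 0.00145, f = 0.02266, h_1 = f(L/D)V²/2g = 185.8 m
Pipe 2: V = 0.05798 m/s, Re = 3.34×10^4, ε/D = 2.45×10^-6, f = 0.02279, h_2 = f(L/D)V²/2g = 0.006096 m
Series → Q common, losses add: H = Σh = 185.8 m

H ≈ 186 m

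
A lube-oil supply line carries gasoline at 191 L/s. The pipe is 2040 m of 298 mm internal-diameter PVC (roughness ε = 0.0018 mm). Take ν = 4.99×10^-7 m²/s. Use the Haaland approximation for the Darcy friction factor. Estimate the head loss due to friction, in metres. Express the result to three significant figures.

h_f ≈ 28.3 m

V = 4Q/(πD²) = 4·0.191/(π·0.298²) = 2.738 m/s
Re = VD/ν = 2.738·0.298/4.99×10^-7 = 1.64×10^6 → turbulent
ε/D = 0.0018/298 = 6.04×10^-6
Haaland: f = 0.01083
h_f = f(L/D)V²/(2g) = 0.01083·(2040/0.298)·2.738²/(2·9.81) = 28.35 m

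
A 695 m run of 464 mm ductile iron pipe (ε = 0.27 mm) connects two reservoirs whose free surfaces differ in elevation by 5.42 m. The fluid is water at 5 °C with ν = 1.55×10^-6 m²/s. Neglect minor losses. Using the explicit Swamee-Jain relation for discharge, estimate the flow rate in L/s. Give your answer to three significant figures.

Swamee-Jain (Type II): Q = -0.965·√(gD⁵h_f/L)·ln[ε/(3.7D) + √(3.17ν²L/(gD³h_f))]
√(gD⁵h_f/L) = √(9.81·0.464⁵·5.42/695) = 0.04056
ε/(3.7D) = 1.57×10^-4; √(3.17ν²L/(gD³h_f)) = 3.16×10^-5
Q = -0.965·0.04056·ln(1.888×10^-4) = 0.3356 m³/s
Check: V = 1.98 m/s, Re = 5.94×10^5, f = 0.01814, h_f = 5.46 m ≈ 5.42 m ✓

Q ≈ 336 L/s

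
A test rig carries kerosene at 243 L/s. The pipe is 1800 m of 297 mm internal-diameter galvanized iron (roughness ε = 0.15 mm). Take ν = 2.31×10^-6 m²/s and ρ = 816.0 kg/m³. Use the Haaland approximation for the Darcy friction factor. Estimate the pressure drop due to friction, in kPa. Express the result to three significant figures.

V = 4Q/(πD²) = 4·0.243/(π·0.297²) = 3.508 m/s
Re = VD/ν = 3.508·0.297/2.31×10^-6 = 4.51×10^5 → turbulent
ε/D = 0.15/297 = 5.05×10^-4
Haaland: f = 0.01769
h_f = f(L/D)V²/(2g) = 0.01769·(1800/0.297)·3.508²/(2·9.81) = 67.24 m
Δp = ρg·h_f = 816.0·9.81·67.24 = 538.3 kPa

Δp ≈ 538 kPa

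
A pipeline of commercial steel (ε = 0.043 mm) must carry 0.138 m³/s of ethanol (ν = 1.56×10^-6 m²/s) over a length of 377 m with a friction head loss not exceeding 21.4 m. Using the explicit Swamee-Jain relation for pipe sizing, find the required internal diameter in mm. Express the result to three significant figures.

Swamee-Jain (Type III): D = 0.66·[ε^1.25·(LQ²/(gh_f))^4.75 + ν·Q^9.4·(L/(gh_f))^5.2]^0.04
LQ²/(gh_f) = 0.03420; L/(gh_f) = 1.796
Term 1 = ε^1.25·(…)^4.75 = 3.79×10^-13; Term 2 = ν·Q^9.4·(…)^5.2 = 2.69×10^-13
D = 0.66·(3.79×10^-13 + 2.69×10^-13)^0.04 = 0.2148 m = 215 mm
Check: V = 3.81 m/s, Re = 5.24×10^5, f = 0.01545, h_f = 20.1 m ≈ 21.4 m ✓

D ≈ 215 mm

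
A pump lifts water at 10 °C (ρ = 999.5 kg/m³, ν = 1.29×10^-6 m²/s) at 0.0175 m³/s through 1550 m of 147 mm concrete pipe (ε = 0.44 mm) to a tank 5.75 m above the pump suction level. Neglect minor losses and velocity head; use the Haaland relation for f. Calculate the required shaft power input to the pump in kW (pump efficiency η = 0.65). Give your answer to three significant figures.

P_shaft ≈ 5.62 kW

V = 4Q/(πD²) = 1.031 m/s; Re = 1.18×10^5; ε/D = 0.00299; f = 0.02721
h_f = f(L/D)V²/2g = 15.55 m
Total head H = z + h_f = 5.75 + 15.55 = 21.30 m
P_hyd = ρgQH = 999.5·9.81·0.0175·21.30 = 3.654 kW
P_shaft = P_hyd/η = 3.654/0.65 = 5.622 kW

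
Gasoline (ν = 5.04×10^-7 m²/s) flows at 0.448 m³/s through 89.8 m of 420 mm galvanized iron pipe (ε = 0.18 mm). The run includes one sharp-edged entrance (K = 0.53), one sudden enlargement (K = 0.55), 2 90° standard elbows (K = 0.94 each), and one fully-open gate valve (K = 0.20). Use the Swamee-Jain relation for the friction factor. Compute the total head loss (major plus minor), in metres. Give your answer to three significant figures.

V = 4Q/(πD²) = 3.234 m/s; V²/2g = 0.5329 m
Re = 2.69×10^6, ε/D = 4.29×10^-4 → f = 0.01642 (Swamee-Jain)
Major: h_f = f(L/D)·V²/2g = 0.01642·213.8·0.5329 = 1.871 m
Minor: ΣK = 3.16; h_m = ΣK·V²/2g = 1.684 m
Total H_L = 1.871 + 1.684 = 3.555 m

H_L ≈ 3.55 m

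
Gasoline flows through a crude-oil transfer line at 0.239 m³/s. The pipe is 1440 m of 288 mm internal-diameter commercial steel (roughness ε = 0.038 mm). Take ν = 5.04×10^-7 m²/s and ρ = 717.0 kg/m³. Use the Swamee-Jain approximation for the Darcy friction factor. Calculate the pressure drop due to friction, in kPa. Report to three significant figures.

Δp ≈ 323 kPa

V = 4Q/(πD²) = 4·0.239/(π·0.288²) = 3.669 m/s
Re = VD/ν = 3.669·0.288/5.04×10^-7 = 2.10×10^6 → turbulent
ε/D = 0.038/288 = 1.32×10^-4
Swamee-Jain: f = 0.01337
h_f = f(L/D)V²/(2g) = 0.01337·(1440/0.288)·3.669²/(2·9.81) = 45.86 m
Δp = ρg·h_f = 717.0·9.81·45.86 = 322.6 kPa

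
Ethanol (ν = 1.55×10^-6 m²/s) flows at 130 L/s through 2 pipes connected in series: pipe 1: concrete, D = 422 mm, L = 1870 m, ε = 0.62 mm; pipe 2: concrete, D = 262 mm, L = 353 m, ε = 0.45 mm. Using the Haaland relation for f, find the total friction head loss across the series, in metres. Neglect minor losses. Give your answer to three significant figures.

Pipe 1: V = 0.9295 m/s, Re = 2.53×10^5, ε/D = 0.00147, f = 0.02243, h_1 = f(L/D)V²/2g = 4.376 m
Pipe 2: V = 2.411 m/s, Re = 4.08×10^5, ε/D = 0.00172, f = 0.02298, h_2 = f(L/D)V²/2g = 9.177 m
Series → Q common, losses add: H = Σh = 13.55 m

H ≈ 13.6 m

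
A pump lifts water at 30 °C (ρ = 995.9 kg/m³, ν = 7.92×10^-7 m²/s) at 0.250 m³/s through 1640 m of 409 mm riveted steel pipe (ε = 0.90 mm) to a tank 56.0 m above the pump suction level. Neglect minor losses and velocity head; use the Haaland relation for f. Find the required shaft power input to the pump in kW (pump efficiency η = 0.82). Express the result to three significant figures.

V = 4Q/(πD²) = 1.903 m/s; Re = 9.83×10^5; ε/D = 0.00220; f = 0.02423
h_f = f(L/D)V²/2g = 17.93 m
Total head H = z + h_f = 56.0 + 17.93 = 73.93 m
P_hyd = ρgQH = 995.9·9.81·0.250·73.93 = 180.6 kW
P_shaft = P_hyd/η = 180.6/0.82 = 220.2 kW

P_shaft ≈ 220 kW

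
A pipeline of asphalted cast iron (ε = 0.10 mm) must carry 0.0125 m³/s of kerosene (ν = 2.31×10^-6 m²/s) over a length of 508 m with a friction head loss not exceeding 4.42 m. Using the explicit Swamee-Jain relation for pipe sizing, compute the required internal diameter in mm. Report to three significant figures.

Swamee-Jain (Type III): D = 0.66·[ε^1.25·(LQ²/(gh_f))^4.75 + ν·Q^9.4·(L/(gh_f))^5.2]^0.04
LQ²/(gh_f) = 0.001831; L/(gh_f) = 11.72
Term 1 = ε^1.25·(…)^4.75 = 9.94×10^-19; Term 2 = ν·Q^9.4·(…)^5.2 = 1.08×10^-18
D = 0.66·(9.94×10^-19 + 1.08×10^-18)^0.04 = 0.1295 m = 129 mm
Check: V = 0.949 m/s, Re = 5.32×10^4, f = 0.02329, h_f = 4.20 m ≈ 4.42 m ✓

D ≈ 129 mm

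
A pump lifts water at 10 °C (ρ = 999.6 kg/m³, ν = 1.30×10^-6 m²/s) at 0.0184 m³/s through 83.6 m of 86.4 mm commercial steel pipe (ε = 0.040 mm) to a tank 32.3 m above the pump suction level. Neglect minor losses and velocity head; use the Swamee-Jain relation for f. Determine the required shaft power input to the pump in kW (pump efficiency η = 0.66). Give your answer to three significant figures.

P_shaft ≈ 11.3 kW

V = 4Q/(πD²) = 3.138 m/s; Re = 2.09×10^5; ε/D = 4.63×10^-4; f = 0.01866
h_f = f(L/D)V²/2g = 9.065 m
Total head H = z + h_f = 32.3 + 9.065 = 41.37 m
P_hyd = ρgQH = 999.6·9.81·0.0184·41.37 = 7.464 kW
P_shaft = P_hyd/η = 7.464/0.66 = 11.31 kW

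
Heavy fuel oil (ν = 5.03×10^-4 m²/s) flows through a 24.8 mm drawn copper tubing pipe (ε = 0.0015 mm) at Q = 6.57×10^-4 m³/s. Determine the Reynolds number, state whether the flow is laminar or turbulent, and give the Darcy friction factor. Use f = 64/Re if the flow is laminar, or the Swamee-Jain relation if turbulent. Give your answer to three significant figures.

Re ≈ 67.1; laminar; f = 64/Re ≈ 0.954

V = 4Q/(πD²) = 1.360 m/s
Re = VD/ν = 1.360·0.0248/5.03×10^-4 = 67.1
Re < 2300 → laminar → f = 64/Re = 0.9544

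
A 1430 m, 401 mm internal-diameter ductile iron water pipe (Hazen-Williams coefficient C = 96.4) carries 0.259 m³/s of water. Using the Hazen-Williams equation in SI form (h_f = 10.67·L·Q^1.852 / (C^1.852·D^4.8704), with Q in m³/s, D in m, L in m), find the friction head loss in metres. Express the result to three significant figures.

h_f = 10.67·1430·0.259^1.852 / (96.4^1.852·0.401^4.8704) = 22.66 m

h_f ≈ 22.7 m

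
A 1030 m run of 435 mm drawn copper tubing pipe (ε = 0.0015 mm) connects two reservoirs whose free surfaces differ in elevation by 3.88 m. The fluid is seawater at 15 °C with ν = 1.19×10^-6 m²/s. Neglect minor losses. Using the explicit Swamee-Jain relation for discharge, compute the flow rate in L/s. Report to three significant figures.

Swamee-Jain (Type II): Q = -0.965·√(gD⁵h_f/L)·ln[ε/(3.7D) + √(3.17ν²L/(gD³h_f))]
√(gD⁵h_f/L) = √(9.81·0.435⁵·3.88/1030) = 0.02399
ε/(3.7D) = 9.32×10^-7; √(3.17ν²L/(gD³h_f)) = 3.84×10^-5
Q = -0.965·0.02399·ln(3.935×10^-5) = 0.2348 m³/s
Check: V = 1.58 m/s, Re = 5.78×10^5, f = 0.01282, h_f = 3.86 m ≈ 3.88 m ✓

Q ≈ 235 L/s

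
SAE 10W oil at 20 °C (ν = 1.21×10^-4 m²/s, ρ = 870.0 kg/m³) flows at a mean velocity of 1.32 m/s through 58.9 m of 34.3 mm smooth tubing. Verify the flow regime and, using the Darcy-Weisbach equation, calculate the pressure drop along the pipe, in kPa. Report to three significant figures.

Δp ≈ 223 kPa

Re = VD/ν = 1.32·0.03430/1.21×10^-4 = 374 → laminar (Re < 2300)
f = 64/Re = 0.1710
h_f = f(L/D)V²/(2g) = 0.1710·(58.9/0.03430)·1.32²/(2·9.81) = 26.08 m
Δp = ρg·h_f = 870.0·9.81·26.08 = 222.6 kPa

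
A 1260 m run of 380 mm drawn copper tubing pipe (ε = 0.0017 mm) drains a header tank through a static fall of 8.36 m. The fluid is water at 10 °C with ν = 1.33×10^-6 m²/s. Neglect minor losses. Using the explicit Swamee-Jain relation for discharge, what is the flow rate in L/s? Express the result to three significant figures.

Swamee-Jain (Type II): Q = -0.965·√(gD⁵h_f/L)·ln[ε/(3.7D) + √(3.17ν²L/(gD³h_f))]
√(gD⁵h_f/L) = √(9.81·0.380⁵·8.36/1260) = 0.02271
ε/(3.7D) = 1.21×10^-6; √(3.17ν²L/(gD³h_f)) = 3.96×10^-5
Q = -0.965·0.02271·ln(4.083×10^-5) = 0.2215 m³/s
Check: V = 1.95 m/s, Re = 5.58×10^5, f = 0.01292, h_f = 8.32 m ≈ 8.36 m ✓

Q ≈ 221 L/s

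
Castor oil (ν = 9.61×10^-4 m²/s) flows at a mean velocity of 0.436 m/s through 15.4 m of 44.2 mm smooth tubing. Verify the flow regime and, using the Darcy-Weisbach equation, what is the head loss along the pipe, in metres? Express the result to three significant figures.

Re = VD/ν = 0.436·0.04420/9.61×10^-4 = 20.1 → laminar (Re < 2300)
f = 64/Re = 3.191
h_f = f(L/D)V²/(2g) = 3.191·(15.4/0.04420)·0.436²/(2·9.81) = 10.77 m

h_f ≈ 10.8 m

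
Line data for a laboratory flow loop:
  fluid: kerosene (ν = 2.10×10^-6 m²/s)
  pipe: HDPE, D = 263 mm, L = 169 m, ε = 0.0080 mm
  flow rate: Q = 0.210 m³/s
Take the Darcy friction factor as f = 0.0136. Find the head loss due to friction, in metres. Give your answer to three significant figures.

V = 4Q/(πD²) = 4·0.210/(π·0.263²) = 3.866 m/s
h_f = f(L/D)V²/(2g) = 0.01360·(169/0.263)·3.866²/(2·9.81) = 6.656 m

h_f ≈ 6.66 m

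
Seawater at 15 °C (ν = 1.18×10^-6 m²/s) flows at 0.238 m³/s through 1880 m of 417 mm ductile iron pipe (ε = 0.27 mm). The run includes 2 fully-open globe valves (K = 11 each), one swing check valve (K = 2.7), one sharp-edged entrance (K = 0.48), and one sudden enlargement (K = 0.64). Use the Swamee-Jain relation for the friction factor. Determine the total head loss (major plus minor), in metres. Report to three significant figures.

H_L ≈ 16.9 m

V = 4Q/(πD²) = 1.743 m/s; V²/2g = 0.1548 m
Re = 6.16×10^5, ε/D = 6.47×10^-4 → f = 0.01849 (Swamee-Jain)
Major: h_f = f(L/D)·V²/2g = 0.01849·4508·0.1548 = 12.90 m
Minor: ΣK = 25.8; h_m = ΣK·V²/2g = 3.997 m
Total H_L = 12.90 + 3.997 = 16.90 m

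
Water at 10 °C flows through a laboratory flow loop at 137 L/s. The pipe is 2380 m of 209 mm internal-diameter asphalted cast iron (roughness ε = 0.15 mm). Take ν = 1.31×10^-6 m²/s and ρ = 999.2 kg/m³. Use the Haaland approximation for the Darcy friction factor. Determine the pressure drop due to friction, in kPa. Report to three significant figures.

Δp ≈ 1700 kPa

V = 4Q/(πD²) = 4·0.137/(π·0.209²) = 3.993 m/s
Re = VD/ν = 3.993·0.209/1.31×10^-6 = 6.37×10^5 → turbulent
ε/D = 0.15/209 = 7.18×10^-4
Haaland: f = 0.01870
h_f = f(L/D)V²/(2g) = 0.01870·(2380/0.209)·3.993²/(2·9.81) = 173.1 m
Δp = ρg·h_f = 999.2·9.81·173.1 = 1697 kPa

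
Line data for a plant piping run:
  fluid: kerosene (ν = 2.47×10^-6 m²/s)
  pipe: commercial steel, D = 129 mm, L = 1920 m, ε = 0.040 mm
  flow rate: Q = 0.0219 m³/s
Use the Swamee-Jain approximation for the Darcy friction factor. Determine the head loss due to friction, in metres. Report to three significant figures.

h_f ≈ 42.5 m

V = 4Q/(πD²) = 4·0.0219/(π·0.129²) = 1.676 m/s
Re = VD/ν = 1.676·0.129/2.47×10^-6 = 8.75×10^4 → turbulent
ε/D = 0.040/129 = 3.10×10^-4
Swamee-Jain: f = 0.01995
h_f = f(L/D)V²/(2g) = 0.01995·(1920/0.129)·1.676²/(2·9.81) = 42.49 m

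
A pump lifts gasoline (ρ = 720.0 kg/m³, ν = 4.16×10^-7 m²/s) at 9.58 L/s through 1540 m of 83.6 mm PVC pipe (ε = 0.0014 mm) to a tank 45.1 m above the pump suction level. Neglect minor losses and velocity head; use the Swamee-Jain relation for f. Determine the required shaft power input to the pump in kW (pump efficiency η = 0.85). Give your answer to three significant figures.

P_shaft ≈ 6.82 kW

V = 4Q/(πD²) = 1.745 m/s; Re = 3.51×10^5; ε/D = 1.67×10^-5; f = 0.01418
h_f = f(L/D)V²/2g = 40.54 m
Total head H = z + h_f = 45.1 + 40.54 = 85.64 m
P_hyd = ρgQH = 720.0·9.81·0.00958·85.64 = 5.795 kW
P_shaft = P_hyd/η = 5.795/0.85 = 6.818 kW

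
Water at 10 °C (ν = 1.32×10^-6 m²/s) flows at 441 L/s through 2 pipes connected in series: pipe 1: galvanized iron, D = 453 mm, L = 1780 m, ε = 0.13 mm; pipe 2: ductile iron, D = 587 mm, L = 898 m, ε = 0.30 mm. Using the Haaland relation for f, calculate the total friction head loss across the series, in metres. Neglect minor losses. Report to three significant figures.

H ≈ 26.9 m

Pipe 1: V = 2.736 m/s, Re = 9.39×10^5, ε/D = 2.87×10^-4, f = 0.01552, h_1 = f(L/D)V²/2g = 23.27 m
Pipe 2: V = 1.630 m/s, Re = 7.25×10^5, ε/D = 5.11×10^-4, f = 0.01740, h_2 = f(L/D)V²/2g = 3.603 m
Series → Q common, losses add: H = Σh = 26.88 m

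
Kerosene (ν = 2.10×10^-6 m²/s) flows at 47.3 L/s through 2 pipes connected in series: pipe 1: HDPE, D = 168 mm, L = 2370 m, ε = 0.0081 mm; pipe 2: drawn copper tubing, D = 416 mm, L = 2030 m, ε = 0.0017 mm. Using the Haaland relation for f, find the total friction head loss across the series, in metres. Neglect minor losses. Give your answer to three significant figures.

Pipe 1: V = 2.134 m/s, Re = 1.71×10^5, ε/D = 4.82×10^-5, f = 0.01628, h_1 = f(L/D)V²/2g = 53.29 m
Pipe 2: V = 0.3480 m/s, Re = 6.89×10^4, ε/D = 4.09×10^-6, f = 0.01930, h_2 = f(L/D)V²/2g = 0.5815 m
Series → Q common, losses add: H = Σh = 53.87 m

H ≈ 53.9 m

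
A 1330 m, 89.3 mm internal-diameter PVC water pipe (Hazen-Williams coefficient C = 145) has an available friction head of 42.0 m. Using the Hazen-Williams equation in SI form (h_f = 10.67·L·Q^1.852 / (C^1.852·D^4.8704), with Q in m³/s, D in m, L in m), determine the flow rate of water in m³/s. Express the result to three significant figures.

Rearranging: Q = [h_f·C^1.852·D^4.8704 / (10.67·L)]^(1/1.852)
Q = [42.0·145^1.852·0.0893^4.8704 / (10.67·1330)]^0.540 = 0.01089 m³/s

Q ≈ 0.0109 m³/s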